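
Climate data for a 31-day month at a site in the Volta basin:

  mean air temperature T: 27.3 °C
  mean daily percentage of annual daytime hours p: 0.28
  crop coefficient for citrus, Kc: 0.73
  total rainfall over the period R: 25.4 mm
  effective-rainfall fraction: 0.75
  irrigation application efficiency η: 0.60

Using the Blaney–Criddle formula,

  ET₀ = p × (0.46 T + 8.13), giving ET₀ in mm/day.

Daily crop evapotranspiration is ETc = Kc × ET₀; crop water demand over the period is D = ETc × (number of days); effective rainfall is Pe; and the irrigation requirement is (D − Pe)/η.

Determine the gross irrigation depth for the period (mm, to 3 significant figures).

187 mm

ET₀ = 0.28 × (0.46 × 27.3 + 8.13) = 0.28 × 20.688 = 5.7926 mm/d
ETc = Kc × ET₀ = 0.73 × 5.7926 = 4.2286 mm/d
Crop demand D = ETc × 31 d = 4.2286 × 31 = 131.087 mm
Pe = 0.75 × 25.4 = 19.050 mm
D − Pe = 131.087 − 19.050 = 112.037 mm
Gross irrigation = 112.037 / 0.60 = 186.728 mm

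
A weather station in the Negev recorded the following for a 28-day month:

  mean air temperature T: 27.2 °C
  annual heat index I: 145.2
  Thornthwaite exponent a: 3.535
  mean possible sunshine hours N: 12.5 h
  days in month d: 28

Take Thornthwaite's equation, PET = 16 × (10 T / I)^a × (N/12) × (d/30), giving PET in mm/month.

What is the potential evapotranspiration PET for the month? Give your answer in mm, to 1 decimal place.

10T/I = 10 × 27.2 / 145.2 = 1.8733
(10T/I)^a = 1.8733^3.535 = 9.1974
Uncorrected PET = 16 × 9.1974 = 147.158 mm
Correction = (N/12)(d/30) = (12.5/12)(28/30) = 0.9722
PET = 147.158 × 0.9722 = 143.067 mm/month

143.1 mm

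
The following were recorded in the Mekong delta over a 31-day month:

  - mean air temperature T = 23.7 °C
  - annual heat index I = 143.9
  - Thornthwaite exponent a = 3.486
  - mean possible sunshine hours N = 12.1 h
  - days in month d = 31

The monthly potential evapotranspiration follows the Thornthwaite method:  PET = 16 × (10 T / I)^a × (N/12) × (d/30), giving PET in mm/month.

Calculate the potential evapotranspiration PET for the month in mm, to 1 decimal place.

94.9 mm

10T/I = 10 × 23.7 / 143.9 = 1.6470
(10T/I)^a = 1.6470^3.486 = 5.6937
Uncorrected PET = 16 × 5.6937 = 91.099 mm
Correction = (N/12)(d/30) = (12.1/12)(31/30) = 1.0419
PET = 91.099 × 1.0419 = 94.916 mm/month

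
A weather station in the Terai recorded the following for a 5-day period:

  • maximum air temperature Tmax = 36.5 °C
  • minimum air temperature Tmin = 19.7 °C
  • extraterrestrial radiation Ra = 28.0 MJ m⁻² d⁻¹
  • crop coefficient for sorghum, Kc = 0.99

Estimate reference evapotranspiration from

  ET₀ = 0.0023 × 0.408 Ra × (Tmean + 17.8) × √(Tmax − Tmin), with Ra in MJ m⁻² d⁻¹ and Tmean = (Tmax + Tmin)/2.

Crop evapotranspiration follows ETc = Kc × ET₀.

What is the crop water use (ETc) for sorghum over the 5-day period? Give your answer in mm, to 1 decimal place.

Tmean = (36.5 + 19.7)/2 = 28.10 °C
0.408 Ra = 0.408 × 28.0 = 11.4240 mm/d equivalent
ET₀ = 0.0023 × 11.4240 × (28.10 + 17.8) × √16.8 = 0.0023 × 11.4240 × 45.90 × 4.0988 = 4.9433 mm/d
ETc = Kc × ET₀ = 0.99 × 4.9433 = 4.8939 mm/d
Over 5 days: 4.8939 × 5 = 24.470 mm

24.5 mm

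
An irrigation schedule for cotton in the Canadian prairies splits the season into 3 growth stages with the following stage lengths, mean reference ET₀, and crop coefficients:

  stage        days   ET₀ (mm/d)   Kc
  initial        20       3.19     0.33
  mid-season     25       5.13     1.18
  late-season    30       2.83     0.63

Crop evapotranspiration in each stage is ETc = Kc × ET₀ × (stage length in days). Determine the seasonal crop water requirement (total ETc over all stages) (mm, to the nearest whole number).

initial: 0.33 × 3.19 × 20 = 21.05 mm
mid-season: 1.18 × 5.13 × 25 = 151.34 mm
late-season: 0.63 × 2.83 × 30 = 53.49 mm
Seasonal total = 225.88 mm

226 mm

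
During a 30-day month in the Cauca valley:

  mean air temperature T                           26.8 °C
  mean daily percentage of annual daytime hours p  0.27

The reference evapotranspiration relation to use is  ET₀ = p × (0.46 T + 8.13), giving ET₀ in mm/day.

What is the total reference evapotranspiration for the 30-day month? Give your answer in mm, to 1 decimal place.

165.7 mm

ET₀ = 0.27 × (0.46 × 26.8 + 8.13) = 0.27 × 20.458 = 5.5237 mm/d
Monthly total = 5.5237 × 30 = 165.711 mm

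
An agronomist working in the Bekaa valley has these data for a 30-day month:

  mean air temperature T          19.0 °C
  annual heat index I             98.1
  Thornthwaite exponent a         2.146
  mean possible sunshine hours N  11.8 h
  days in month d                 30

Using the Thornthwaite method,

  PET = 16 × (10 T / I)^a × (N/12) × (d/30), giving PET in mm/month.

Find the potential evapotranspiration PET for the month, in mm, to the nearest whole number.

65 mm

10T/I = 10 × 19.0 / 98.1 = 1.9368
(10T/I)^a = 1.9368^2.146 = 4.1313
Uncorrected PET = 16 × 4.1313 = 66.101 mm
Correction = (N/12)(d/30) = (11.8/12)(30/30) = 0.9833
PET = 66.101 × 0.9833 = 64.997 mm/month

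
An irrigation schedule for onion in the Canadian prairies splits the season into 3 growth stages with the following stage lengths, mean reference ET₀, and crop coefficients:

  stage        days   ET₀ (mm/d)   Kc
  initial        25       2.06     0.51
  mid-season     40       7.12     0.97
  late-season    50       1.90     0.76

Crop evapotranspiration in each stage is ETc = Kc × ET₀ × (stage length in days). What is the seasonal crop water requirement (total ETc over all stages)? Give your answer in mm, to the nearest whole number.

initial: 0.51 × 2.06 × 25 = 26.27 mm
mid-season: 0.97 × 7.12 × 40 = 276.26 mm
late-season: 0.76 × 1.90 × 50 = 72.20 mm
Seasonal total = 374.73 mm

375 mm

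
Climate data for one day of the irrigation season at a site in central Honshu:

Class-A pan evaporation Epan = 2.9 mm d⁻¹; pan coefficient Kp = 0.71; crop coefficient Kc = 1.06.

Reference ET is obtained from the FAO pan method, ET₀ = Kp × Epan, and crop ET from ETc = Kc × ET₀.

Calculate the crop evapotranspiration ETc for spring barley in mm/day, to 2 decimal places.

ET₀ = 0.71 × 2.9 = 2.0590 mm/d
ETc = Kc × ET₀ = 1.06 × 2.0590 = 2.1825 mm/d

2.18 mm/day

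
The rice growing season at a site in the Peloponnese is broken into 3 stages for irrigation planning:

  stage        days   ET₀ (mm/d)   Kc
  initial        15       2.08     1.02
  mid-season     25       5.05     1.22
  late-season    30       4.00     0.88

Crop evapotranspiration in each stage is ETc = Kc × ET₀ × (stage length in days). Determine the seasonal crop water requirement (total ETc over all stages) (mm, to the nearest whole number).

291 mm

initial: 1.02 × 2.08 × 15 = 31.82 mm
mid-season: 1.22 × 5.05 × 25 = 154.03 mm
late-season: 0.88 × 4.00 × 30 = 105.60 mm
Seasonal total = 291.45 mm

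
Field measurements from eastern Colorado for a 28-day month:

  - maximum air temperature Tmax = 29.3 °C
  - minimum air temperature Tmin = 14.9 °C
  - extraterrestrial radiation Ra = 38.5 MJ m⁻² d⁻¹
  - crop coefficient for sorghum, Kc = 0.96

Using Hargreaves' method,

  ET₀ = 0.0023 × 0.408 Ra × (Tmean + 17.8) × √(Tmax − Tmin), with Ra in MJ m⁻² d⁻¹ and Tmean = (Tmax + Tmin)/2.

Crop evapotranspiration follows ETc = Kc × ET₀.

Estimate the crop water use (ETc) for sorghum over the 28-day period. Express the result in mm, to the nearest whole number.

Tmean = (29.3 + 14.9)/2 = 22.10 °C
0.408 Ra = 0.408 × 38.5 = 15.7080 mm/d equivalent
ET₀ = 0.0023 × 15.7080 × (22.10 + 17.8) × √14.4 = 0.0023 × 15.7080 × 39.90 × 3.7947 = 5.4701 mm/d
ETc = Kc × ET₀ = 0.96 × 5.4701 = 5.2513 mm/d
Over 28 days: 5.2513 × 28 = 147.036 mm

147 mm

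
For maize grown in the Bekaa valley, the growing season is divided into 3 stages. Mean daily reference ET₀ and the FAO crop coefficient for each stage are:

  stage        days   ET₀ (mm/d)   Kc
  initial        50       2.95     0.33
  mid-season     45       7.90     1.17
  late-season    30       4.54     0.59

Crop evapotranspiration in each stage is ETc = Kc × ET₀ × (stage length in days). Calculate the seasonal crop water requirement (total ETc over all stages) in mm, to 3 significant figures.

545 mm

initial: 0.33 × 2.95 × 50 = 48.68 mm
mid-season: 1.17 × 7.90 × 45 = 415.94 mm
late-season: 0.59 × 4.54 × 30 = 80.36 mm
Seasonal total = 544.98 mm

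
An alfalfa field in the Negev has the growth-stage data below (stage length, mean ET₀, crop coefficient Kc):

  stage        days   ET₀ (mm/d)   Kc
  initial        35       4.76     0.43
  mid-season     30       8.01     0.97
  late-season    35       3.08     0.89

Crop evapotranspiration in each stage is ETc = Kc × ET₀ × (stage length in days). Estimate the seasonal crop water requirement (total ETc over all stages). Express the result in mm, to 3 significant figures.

initial: 0.43 × 4.76 × 35 = 71.64 mm
mid-season: 0.97 × 8.01 × 30 = 233.09 mm
late-season: 0.89 × 3.08 × 35 = 95.94 mm
Seasonal total = 400.67 mm

401 mm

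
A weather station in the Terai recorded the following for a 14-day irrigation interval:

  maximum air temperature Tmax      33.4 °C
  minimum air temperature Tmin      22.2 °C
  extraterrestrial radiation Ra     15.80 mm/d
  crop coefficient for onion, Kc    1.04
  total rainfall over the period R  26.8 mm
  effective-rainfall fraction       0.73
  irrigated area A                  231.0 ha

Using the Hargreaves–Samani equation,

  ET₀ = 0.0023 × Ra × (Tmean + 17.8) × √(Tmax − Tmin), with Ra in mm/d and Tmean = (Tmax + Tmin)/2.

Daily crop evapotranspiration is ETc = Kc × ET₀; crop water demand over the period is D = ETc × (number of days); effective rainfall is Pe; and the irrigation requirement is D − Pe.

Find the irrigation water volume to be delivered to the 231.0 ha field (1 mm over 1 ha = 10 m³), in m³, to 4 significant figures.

141300 m³

Tmean = (33.4 + 22.2)/2 = 27.80 °C
ET₀ = 0.0023 × 15.80 × (27.80 + 17.8) × √11.2 = 0.0023 × 15.80 × 45.60 × 3.3466 = 5.5457 mm/d
ETc = Kc × ET₀ = 1.04 × 5.5457 = 5.7675 mm/d
Crop demand D = ETc × 14 d = 5.7675 × 14 = 80.745 mm
Pe = 0.73 × 26.8 = 19.564 mm
D − Pe = 80.745 − 19.564 = 61.181 mm
Volume = 61.181 mm × 231.0 ha × 10 = 141328.1 m³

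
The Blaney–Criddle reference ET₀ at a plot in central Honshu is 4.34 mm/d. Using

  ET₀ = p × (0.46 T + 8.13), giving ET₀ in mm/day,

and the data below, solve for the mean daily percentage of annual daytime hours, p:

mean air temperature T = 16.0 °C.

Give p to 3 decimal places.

0.280

p = ET₀ / (0.46 T + 8.13) = 4.34 / (0.46 × 16.0 + 8.13) = 4.34 / 15.490 = 0.2802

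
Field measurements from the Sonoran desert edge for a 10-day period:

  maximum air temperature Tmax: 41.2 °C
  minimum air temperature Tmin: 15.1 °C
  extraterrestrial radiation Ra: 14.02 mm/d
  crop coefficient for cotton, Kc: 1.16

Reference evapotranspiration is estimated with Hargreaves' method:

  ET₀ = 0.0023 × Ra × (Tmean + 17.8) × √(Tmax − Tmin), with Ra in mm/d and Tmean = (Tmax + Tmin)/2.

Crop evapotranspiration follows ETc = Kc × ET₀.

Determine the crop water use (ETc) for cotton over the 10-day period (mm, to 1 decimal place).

Tmean = (41.2 + 15.1)/2 = 28.15 °C
ET₀ = 0.0023 × 14.02 × (28.15 + 17.8) × √26.1 = 0.0023 × 14.02 × 45.95 × 5.1088 = 7.5697 mm/d
ETc = Kc × ET₀ = 1.16 × 7.5697 = 8.7809 mm/d
Over 10 days: 8.7809 × 10 = 87.809 mm

87.8 mm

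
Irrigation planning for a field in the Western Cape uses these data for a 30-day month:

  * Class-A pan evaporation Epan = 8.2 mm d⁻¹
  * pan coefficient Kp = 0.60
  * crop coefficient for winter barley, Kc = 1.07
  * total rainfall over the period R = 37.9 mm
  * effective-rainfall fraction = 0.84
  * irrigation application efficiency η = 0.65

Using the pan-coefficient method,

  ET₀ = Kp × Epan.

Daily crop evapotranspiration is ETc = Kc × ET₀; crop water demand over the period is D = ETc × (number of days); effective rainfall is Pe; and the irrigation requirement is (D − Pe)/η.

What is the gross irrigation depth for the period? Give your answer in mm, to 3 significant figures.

194 mm

ET₀ = 0.60 × 8.2 = 4.9200 mm/d
ETc = Kc × ET₀ = 1.07 × 4.9200 = 5.2644 mm/d
Crop demand D = ETc × 30 d = 5.2644 × 30 = 157.932 mm
Pe = 0.84 × 37.9 = 31.836 mm
D − Pe = 157.932 − 31.836 = 126.096 mm
Gross irrigation = 126.096 / 0.65 = 193.994 mm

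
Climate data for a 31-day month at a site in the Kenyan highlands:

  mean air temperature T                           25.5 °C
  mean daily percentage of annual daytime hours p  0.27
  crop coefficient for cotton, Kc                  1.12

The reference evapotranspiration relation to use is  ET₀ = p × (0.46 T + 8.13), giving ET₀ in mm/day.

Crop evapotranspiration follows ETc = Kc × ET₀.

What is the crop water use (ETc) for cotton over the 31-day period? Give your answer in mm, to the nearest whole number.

ET₀ = 0.27 × (0.46 × 25.5 + 8.13) = 0.27 × 19.860 = 5.3622 mm/d
ETc = Kc × ET₀ = 1.12 × 5.3622 = 6.0057 mm/d
Over 31 days: 6.0057 × 31 = 186.177 mm

186 mm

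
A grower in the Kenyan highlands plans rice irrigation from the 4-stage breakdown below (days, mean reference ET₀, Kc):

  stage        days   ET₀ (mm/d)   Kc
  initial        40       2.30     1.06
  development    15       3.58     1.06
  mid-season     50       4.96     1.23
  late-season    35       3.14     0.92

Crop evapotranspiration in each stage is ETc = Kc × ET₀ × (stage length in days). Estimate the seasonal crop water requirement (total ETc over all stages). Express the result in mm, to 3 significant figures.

initial: 1.06 × 2.30 × 40 = 97.52 mm
development: 1.06 × 3.58 × 15 = 56.92 mm
mid-season: 1.23 × 4.96 × 50 = 305.04 mm
late-season: 0.92 × 3.14 × 35 = 101.11 mm
Seasonal total = 560.59 mm

561 mm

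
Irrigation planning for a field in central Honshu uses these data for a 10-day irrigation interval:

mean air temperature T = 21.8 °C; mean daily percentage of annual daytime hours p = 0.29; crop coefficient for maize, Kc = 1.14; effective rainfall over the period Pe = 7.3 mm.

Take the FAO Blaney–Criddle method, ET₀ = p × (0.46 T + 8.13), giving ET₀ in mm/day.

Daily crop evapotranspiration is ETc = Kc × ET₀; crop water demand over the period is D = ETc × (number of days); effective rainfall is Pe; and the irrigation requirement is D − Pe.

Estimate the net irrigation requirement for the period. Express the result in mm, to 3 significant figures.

ET₀ = 0.29 × (0.46 × 21.8 + 8.13) = 0.29 × 18.158 = 5.2658 mm/d
ETc = Kc × ET₀ = 1.14 × 5.2658 = 6.0030 mm/d
Crop demand D = ETc × 10 d = 6.0030 × 10 = 60.030 mm
D − Pe = 60.030 − 7.3 = 52.730 mm

52.7 mm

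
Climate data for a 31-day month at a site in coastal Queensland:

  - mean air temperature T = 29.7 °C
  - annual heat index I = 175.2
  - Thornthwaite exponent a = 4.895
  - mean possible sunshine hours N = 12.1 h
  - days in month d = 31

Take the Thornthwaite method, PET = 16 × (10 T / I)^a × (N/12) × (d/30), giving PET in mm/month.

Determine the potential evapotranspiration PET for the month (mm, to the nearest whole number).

221 mm

10T/I = 10 × 29.7 / 175.2 = 1.6952
(10T/I)^a = 1.6952^4.895 = 13.2445
Uncorrected PET = 16 × 13.2445 = 211.912 mm
Correction = (N/12)(d/30) = (12.1/12)(31/30) = 1.0419
PET = 211.912 × 1.0419 = 220.791 mm/month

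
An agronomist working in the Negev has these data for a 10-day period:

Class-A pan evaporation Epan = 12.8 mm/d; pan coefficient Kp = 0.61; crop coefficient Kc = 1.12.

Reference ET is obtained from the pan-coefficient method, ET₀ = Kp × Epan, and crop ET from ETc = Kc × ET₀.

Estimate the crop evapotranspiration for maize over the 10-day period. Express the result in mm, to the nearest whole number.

87 mm

ET₀ = 0.61 × 12.8 = 7.8080 mm/d
ETc = Kc × ET₀ = 1.12 × 7.8080 = 8.7450 mm/d
Over 10 days: 8.7450 × 10 = 87.450 mm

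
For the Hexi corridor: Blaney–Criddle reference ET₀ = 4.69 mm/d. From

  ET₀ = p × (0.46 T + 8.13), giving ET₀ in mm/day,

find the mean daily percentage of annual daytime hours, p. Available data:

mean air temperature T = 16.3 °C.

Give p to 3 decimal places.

p = ET₀ / (0.46 T + 8.13) = 4.69 / (0.46 × 16.3 + 8.13) = 4.69 / 15.628 = 0.3001

0.300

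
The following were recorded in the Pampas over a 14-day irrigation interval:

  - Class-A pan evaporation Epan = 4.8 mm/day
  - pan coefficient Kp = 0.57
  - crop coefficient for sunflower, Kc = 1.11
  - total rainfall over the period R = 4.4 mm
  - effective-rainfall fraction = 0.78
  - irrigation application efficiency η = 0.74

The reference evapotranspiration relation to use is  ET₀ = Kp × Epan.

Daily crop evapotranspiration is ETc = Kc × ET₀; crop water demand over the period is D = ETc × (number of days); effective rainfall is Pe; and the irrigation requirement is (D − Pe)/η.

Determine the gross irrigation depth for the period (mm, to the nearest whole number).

53 mm

ET₀ = 0.57 × 4.8 = 2.7360 mm/d
ETc = Kc × ET₀ = 1.11 × 2.7360 = 3.0370 mm/d
Crop demand D = ETc × 14 d = 3.0370 × 14 = 42.518 mm
Pe = 0.78 × 4.4 = 3.432 mm
D − Pe = 42.518 − 3.432 = 39.086 mm
Gross irrigation = 39.086 / 0.74 = 52.819 mm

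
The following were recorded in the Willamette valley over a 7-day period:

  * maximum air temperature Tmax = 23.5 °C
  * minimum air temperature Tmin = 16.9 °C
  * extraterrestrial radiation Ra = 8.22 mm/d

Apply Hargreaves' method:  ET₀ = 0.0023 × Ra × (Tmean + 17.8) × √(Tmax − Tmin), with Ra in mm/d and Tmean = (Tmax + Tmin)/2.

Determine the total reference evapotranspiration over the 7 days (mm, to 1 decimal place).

Tmean = (23.5 + 16.9)/2 = 20.20 °C
ET₀ = 0.0023 × 8.22 × (20.20 + 17.8) × √6.6 = 0.0023 × 8.22 × 38.00 × 2.5690 = 1.8456 mm/d
Over 7 days: 1.8456 × 7 = 12.919 mm

12.9 mm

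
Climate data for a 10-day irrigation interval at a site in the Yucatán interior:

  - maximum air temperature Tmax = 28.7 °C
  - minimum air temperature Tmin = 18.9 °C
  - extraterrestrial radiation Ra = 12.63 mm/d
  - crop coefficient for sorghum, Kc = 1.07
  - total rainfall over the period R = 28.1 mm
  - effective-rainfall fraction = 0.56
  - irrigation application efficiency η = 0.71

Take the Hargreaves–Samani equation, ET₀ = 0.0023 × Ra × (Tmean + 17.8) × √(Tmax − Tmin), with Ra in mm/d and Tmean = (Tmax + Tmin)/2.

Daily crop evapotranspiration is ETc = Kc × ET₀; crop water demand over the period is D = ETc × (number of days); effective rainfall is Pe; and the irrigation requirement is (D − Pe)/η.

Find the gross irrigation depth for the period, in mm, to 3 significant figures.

34.8 mm

Tmean = (28.7 + 18.9)/2 = 23.80 °C
ET₀ = 0.0023 × 12.63 × (23.80 + 17.8) × √9.8 = 0.0023 × 12.63 × 41.60 × 3.1305 = 3.7830 mm/d
ETc = Kc × ET₀ = 1.07 × 3.7830 = 4.0478 mm/d
Crop demand D = ETc × 10 d = 4.0478 × 10 = 40.478 mm
Pe = 0.56 × 28.1 = 15.736 mm
D − Pe = 40.478 − 15.736 = 24.742 mm
Gross irrigation = 24.742 / 0.71 = 34.848 mm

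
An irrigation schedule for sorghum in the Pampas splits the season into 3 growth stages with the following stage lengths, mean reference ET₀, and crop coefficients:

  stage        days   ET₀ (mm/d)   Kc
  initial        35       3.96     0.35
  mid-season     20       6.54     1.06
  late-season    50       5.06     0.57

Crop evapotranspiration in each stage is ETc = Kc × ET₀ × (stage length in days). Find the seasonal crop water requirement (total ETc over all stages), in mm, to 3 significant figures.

331 mm

initial: 0.35 × 3.96 × 35 = 48.51 mm
mid-season: 1.06 × 6.54 × 20 = 138.65 mm
late-season: 0.57 × 5.06 × 50 = 144.21 mm
Seasonal total = 331.37 mm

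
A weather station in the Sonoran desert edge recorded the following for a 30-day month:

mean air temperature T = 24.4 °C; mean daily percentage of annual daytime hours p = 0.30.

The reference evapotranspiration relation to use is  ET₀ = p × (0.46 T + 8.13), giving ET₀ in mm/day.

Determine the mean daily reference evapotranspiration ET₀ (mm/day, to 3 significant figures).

ET₀ = 0.30 × (0.46 × 24.4 + 8.13) = 0.30 × 19.354 = 5.8062 mm/d

5.81 mm/day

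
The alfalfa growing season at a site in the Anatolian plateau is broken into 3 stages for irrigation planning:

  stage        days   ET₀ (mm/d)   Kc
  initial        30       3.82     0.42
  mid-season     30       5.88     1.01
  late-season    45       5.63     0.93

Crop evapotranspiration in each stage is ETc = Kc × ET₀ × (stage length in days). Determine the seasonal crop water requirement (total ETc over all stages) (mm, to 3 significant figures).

initial: 0.42 × 3.82 × 30 = 48.13 mm
mid-season: 1.01 × 5.88 × 30 = 178.16 mm
late-season: 0.93 × 5.63 × 45 = 235.62 mm
Seasonal total = 461.91 mm

462 mm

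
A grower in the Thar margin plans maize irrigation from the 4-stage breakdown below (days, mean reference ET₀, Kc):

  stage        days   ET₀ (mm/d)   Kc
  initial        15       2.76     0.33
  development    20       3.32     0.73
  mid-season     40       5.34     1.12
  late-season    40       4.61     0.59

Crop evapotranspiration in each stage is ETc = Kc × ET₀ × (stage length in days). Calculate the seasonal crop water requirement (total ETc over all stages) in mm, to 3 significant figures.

initial: 0.33 × 2.76 × 15 = 13.66 mm
development: 0.73 × 3.32 × 20 = 48.47 mm
mid-season: 1.12 × 5.34 × 40 = 239.23 mm
late-season: 0.59 × 4.61 × 40 = 108.80 mm
Seasonal total = 410.16 mm

410 mm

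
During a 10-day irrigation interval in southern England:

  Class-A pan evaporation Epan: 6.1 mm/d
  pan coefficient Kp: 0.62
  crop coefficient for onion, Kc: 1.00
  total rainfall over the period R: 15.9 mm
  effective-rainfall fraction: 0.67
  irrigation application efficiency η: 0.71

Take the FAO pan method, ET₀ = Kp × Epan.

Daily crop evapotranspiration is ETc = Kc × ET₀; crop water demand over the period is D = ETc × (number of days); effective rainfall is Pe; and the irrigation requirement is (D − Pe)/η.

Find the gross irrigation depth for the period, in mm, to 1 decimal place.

38.3 mm

ET₀ = 0.62 × 6.1 = 3.7820 mm/d
ETc = Kc × ET₀ = 1.00 × 3.7820 = 3.7820 mm/d
Crop demand D = ETc × 10 d = 3.7820 × 10 = 37.820 mm
Pe = 0.67 × 15.9 = 10.653 mm
D − Pe = 37.820 − 10.653 = 27.167 mm
Gross irrigation = 27.167 / 0.71 = 38.263 mm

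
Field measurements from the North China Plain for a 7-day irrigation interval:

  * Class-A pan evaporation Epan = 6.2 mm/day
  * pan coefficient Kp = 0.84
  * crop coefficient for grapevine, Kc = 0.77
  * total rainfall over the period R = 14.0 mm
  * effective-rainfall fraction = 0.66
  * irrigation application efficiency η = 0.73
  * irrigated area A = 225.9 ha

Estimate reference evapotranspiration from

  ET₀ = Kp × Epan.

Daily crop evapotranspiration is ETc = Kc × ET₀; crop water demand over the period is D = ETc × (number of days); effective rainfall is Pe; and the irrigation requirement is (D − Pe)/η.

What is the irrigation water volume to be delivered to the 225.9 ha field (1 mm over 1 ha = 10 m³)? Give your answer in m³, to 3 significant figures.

ET₀ = 0.84 × 6.2 = 5.2080 mm/d
ETc = Kc × ET₀ = 0.77 × 5.2080 = 4.0102 mm/d
Crop demand D = ETc × 7 d = 4.0102 × 7 = 28.071 mm
Pe = 0.66 × 14.0 = 9.240 mm
D − Pe = 28.071 − 9.240 = 18.831 mm
Gross irrigation = 18.831 / 0.73 = 25.796 mm
Volume = 25.796 mm × 225.9 ha × 10 = 58273.2 m³

58300 m³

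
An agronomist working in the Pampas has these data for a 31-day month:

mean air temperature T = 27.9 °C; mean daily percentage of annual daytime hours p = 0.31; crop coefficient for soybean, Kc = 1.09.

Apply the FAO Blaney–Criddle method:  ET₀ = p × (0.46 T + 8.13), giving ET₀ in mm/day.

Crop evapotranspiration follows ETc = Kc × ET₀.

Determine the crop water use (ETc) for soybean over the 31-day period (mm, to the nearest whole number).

220 mm

ET₀ = 0.31 × (0.46 × 27.9 + 8.13) = 0.31 × 20.964 = 6.4988 mm/d
ETc = Kc × ET₀ = 1.09 × 6.4988 = 7.0837 mm/d
Over 31 days: 7.0837 × 31 = 219.595 mm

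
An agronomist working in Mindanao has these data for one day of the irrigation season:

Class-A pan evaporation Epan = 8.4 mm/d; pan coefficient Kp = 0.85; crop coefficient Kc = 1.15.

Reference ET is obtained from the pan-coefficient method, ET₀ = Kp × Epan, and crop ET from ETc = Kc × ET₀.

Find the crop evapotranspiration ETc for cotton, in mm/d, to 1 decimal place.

ET₀ = 0.85 × 8.4 = 7.1400 mm/d
ETc = Kc × ET₀ = 1.15 × 7.1400 = 8.2110 mm/d

8.2 mm/d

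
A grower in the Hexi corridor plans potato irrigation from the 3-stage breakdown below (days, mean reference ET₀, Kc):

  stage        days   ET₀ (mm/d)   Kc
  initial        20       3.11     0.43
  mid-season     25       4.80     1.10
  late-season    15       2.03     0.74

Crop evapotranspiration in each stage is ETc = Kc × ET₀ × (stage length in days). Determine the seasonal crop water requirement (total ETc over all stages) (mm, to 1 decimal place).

initial: 0.43 × 3.11 × 20 = 26.75 mm
mid-season: 1.10 × 4.80 × 25 = 132.00 mm
late-season: 0.74 × 2.03 × 15 = 22.53 mm
Seasonal total = 181.28 mm

181.3 mm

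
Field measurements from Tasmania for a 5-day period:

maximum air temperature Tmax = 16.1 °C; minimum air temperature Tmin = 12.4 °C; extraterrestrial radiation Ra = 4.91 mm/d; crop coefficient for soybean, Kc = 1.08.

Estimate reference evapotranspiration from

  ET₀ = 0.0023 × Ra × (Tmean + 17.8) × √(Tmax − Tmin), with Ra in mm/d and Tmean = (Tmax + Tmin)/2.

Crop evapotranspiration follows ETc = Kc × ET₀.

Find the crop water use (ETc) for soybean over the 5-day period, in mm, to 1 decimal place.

3.8 mm

Tmean = (16.1 + 12.4)/2 = 14.25 °C
ET₀ = 0.0023 × 4.91 × (14.25 + 17.8) × √3.7 = 0.0023 × 4.91 × 32.05 × 1.9235 = 0.6962 mm/d
ETc = Kc × ET₀ = 1.08 × 0.6962 = 0.7519 mm/d
Over 5 days: 0.7519 × 5 = 3.760 mm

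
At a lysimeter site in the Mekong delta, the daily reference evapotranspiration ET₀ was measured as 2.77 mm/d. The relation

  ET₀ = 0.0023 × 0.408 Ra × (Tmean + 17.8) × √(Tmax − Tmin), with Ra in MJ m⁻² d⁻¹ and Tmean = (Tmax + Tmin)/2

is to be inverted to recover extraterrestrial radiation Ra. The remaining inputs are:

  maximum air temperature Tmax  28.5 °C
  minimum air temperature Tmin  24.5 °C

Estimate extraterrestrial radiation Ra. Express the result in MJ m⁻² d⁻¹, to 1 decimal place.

33.3 MJ m⁻² d⁻¹

Tmean = (28.5+24.5)/2 = 26.50 °C; ΔT = 4.0
Ra = ET₀ / [0.0023 × 0.408 × (Tmean+17.8) × √ΔT]
   = 2.77 / (0.0023 × 0.408 × 44.30 × 2.0000) = 33.316 MJ m⁻² d⁻¹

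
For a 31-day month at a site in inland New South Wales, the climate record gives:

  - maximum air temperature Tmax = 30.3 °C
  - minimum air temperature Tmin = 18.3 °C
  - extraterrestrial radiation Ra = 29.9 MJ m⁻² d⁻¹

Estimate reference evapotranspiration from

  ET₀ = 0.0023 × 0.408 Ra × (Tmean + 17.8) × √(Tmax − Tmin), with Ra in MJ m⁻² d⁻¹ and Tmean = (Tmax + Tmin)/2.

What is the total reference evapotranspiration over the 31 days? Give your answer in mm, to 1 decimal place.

Tmean = (30.3 + 18.3)/2 = 24.30 °C
0.408 Ra = 0.408 × 29.9 = 12.1992 mm/d equivalent
ET₀ = 0.0023 × 12.1992 × (24.30 + 17.8) × √12.0 = 0.0023 × 12.1992 × 42.10 × 3.4641 = 4.0920 mm/d
Over 31 days: 4.0920 × 31 = 126.852 mm

126.9 mm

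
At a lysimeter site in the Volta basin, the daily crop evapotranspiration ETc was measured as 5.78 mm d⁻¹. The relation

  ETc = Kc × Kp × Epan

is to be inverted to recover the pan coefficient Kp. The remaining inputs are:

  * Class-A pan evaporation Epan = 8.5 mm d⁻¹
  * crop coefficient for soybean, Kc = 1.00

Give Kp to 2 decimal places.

0.68

ETc = Kc × Kp × Epan  ⇒  Kp = ETc / (Kc × Epan)
Kp = 5.78 / (1.00 × 8.5) = 5.78 / 8.500 = 0.6800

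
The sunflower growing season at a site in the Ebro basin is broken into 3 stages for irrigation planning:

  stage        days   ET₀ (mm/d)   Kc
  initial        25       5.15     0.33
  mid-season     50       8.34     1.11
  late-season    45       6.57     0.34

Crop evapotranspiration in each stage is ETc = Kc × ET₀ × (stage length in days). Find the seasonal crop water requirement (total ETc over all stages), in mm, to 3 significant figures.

initial: 0.33 × 5.15 × 25 = 42.49 mm
mid-season: 1.11 × 8.34 × 50 = 462.87 mm
late-season: 0.34 × 6.57 × 45 = 100.52 mm
Seasonal total = 605.88 mm

606 mm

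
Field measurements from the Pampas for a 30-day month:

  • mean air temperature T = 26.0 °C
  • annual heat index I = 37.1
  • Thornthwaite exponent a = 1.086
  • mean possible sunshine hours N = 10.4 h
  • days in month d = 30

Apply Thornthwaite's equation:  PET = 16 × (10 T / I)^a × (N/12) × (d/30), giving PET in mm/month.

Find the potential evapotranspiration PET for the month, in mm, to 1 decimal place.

10T/I = 10 × 26.0 / 37.1 = 7.0081
(10T/I)^a = 7.0081^1.086 = 8.2856
Uncorrected PET = 16 × 8.2856 = 132.570 mm
Correction = (N/12)(d/30) = (10.4/12)(30/30) = 0.8667
PET = 132.570 × 0.8667 = 114.898 mm/month

114.9 mm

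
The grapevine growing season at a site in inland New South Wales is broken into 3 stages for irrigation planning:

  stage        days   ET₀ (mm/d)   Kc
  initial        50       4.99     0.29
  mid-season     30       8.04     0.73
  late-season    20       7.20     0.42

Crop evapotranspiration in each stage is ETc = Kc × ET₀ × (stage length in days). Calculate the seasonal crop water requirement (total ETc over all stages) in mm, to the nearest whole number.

309 mm

initial: 0.29 × 4.99 × 50 = 72.36 mm
mid-season: 0.73 × 8.04 × 30 = 176.08 mm
late-season: 0.42 × 7.20 × 20 = 60.48 mm
Seasonal total = 308.92 mm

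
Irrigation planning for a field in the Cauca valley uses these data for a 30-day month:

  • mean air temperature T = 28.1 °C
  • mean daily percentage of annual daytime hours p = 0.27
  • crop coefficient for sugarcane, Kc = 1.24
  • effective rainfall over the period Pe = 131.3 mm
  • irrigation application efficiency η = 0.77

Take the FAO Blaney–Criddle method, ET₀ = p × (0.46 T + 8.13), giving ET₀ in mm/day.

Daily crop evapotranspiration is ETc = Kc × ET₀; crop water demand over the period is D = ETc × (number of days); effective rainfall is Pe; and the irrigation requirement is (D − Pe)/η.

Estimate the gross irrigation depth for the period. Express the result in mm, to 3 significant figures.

ET₀ = 0.27 × (0.46 × 28.1 + 8.13) = 0.27 × 21.056 = 5.6851 mm/d
ETc = Kc × ET₀ = 1.24 × 5.6851 = 7.0495 mm/d
Crop demand D = ETc × 30 d = 7.0495 × 30 = 211.485 mm
D − Pe = 211.485 − 131.3 = 80.185 mm
Gross irrigation = 80.185 / 0.77 = 104.136 mm

104 mm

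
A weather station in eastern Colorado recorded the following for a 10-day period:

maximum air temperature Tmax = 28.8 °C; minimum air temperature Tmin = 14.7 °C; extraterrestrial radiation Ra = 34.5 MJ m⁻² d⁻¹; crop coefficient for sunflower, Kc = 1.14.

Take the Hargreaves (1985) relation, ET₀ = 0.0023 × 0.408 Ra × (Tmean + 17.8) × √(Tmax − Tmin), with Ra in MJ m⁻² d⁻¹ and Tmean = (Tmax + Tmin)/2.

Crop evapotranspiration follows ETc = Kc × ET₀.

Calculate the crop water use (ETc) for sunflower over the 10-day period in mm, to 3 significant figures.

Tmean = (28.8 + 14.7)/2 = 21.75 °C
0.408 Ra = 0.408 × 34.5 = 14.0760 mm/d equivalent
ET₀ = 0.0023 × 14.0760 × (21.75 + 17.8) × √14.1 = 0.0023 × 14.0760 × 39.55 × 3.7550 = 4.8080 mm/d
ETc = Kc × ET₀ = 1.14 × 4.8080 = 5.4811 mm/d
Over 10 days: 5.4811 × 10 = 54.811 mm

54.8 mm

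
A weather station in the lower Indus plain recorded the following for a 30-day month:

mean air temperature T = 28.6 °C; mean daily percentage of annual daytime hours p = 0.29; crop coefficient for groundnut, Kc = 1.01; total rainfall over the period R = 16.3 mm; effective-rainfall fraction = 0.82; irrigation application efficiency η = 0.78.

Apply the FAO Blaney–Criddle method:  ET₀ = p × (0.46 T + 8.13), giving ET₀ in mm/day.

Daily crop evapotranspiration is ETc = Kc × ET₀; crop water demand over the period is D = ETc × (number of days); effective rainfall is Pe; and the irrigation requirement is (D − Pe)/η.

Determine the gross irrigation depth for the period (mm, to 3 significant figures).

ET₀ = 0.29 × (0.46 × 28.6 + 8.13) = 0.29 × 21.286 = 6.1729 mm/d
ETc = Kc × ET₀ = 1.01 × 6.1729 = 6.2346 mm/d
Crop demand D = ETc × 30 d = 6.2346 × 30 = 187.038 mm
Pe = 0.82 × 16.3 = 13.366 mm
D − Pe = 187.038 − 13.366 = 173.672 mm
Gross irrigation = 173.672 / 0.78 = 222.656 mm

223 mm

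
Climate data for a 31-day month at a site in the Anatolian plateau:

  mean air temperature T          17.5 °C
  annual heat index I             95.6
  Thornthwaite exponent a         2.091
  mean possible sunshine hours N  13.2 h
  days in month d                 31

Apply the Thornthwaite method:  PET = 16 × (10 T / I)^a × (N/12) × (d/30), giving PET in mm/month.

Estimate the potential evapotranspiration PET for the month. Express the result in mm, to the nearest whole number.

64 mm

10T/I = 10 × 17.5 / 95.6 = 1.8305
(10T/I)^a = 1.8305^2.091 = 3.5402
Uncorrected PET = 16 × 3.5402 = 56.643 mm
Correction = (N/12)(d/30) = (13.2/12)(31/30) = 1.1367
PET = 56.643 × 1.1367 = 64.386 mm/month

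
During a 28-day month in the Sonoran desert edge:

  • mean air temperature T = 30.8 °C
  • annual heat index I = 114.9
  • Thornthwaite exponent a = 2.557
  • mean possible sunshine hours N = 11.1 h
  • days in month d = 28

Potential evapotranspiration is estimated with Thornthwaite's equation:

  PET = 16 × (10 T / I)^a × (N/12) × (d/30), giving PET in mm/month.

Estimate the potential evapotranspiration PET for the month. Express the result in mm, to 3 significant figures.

172 mm

10T/I = 10 × 30.8 / 114.9 = 2.6806
(10T/I)^a = 2.6806^2.557 = 12.4448
Uncorrected PET = 16 × 12.4448 = 199.117 mm
Correction = (N/12)(d/30) = (11.1/12)(28/30) = 0.8633
PET = 199.117 × 0.8633 = 171.898 mm/month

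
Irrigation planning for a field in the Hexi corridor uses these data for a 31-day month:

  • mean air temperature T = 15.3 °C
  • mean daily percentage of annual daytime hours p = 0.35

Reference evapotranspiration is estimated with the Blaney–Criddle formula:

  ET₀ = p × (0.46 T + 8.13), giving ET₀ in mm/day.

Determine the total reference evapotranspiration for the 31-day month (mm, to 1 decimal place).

164.6 mm

ET₀ = 0.35 × (0.46 × 15.3 + 8.13) = 0.35 × 15.168 = 5.3088 mm/d
Monthly total = 5.3088 × 31 = 164.573 mm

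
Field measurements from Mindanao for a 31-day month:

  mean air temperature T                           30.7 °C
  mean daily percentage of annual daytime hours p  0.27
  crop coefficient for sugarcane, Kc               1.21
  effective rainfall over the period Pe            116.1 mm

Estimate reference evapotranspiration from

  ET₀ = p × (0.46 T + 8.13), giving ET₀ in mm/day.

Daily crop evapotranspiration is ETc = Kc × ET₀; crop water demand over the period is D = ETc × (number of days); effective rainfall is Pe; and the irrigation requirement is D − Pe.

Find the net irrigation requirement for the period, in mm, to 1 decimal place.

109.3 mm

ET₀ = 0.27 × (0.46 × 30.7 + 8.13) = 0.27 × 22.252 = 6.0080 mm/d
ETc = Kc × ET₀ = 1.21 × 6.0080 = 7.2697 mm/d
Crop demand D = ETc × 31 d = 7.2697 × 31 = 225.361 mm
D − Pe = 225.361 − 116.1 = 109.261 mm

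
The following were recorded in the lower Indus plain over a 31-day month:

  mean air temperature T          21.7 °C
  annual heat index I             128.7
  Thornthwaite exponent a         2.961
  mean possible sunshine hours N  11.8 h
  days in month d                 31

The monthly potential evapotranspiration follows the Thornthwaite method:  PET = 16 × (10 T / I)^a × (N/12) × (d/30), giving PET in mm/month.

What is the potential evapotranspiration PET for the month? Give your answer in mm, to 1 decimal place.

76.4 mm

10T/I = 10 × 21.7 / 128.7 = 1.6861
(10T/I)^a = 1.6861^2.961 = 4.6968
Uncorrected PET = 16 × 4.6968 = 75.149 mm
Correction = (N/12)(d/30) = (11.8/12)(31/30) = 1.0161
PET = 75.149 × 1.0161 = 76.359 mm/month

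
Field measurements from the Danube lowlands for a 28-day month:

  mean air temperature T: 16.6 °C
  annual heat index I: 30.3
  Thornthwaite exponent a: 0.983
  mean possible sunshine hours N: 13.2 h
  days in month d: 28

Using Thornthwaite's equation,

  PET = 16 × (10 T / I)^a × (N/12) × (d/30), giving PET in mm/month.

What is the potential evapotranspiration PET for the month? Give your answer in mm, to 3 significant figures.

87.4 mm

10T/I = 10 × 16.6 / 30.3 = 5.4785
(10T/I)^a = 5.4785^0.983 = 5.3224
Uncorrected PET = 16 × 5.3224 = 85.158 mm
Correction = (N/12)(d/30) = (13.2/12)(28/30) = 1.0267
PET = 85.158 × 1.0267 = 87.432 mm/month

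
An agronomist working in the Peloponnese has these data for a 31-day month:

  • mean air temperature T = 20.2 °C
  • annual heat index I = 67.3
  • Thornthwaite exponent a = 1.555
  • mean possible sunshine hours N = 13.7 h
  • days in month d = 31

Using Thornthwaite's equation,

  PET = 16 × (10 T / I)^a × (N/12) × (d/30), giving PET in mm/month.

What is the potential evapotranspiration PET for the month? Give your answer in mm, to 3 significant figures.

104 mm

10T/I = 10 × 20.2 / 67.3 = 3.0015
(10T/I)^a = 3.0015^1.555 = 5.5241
Uncorrected PET = 16 × 5.5241 = 88.386 mm
Correction = (N/12)(d/30) = (13.7/12)(31/30) = 1.1797
PET = 88.386 × 1.1797 = 104.269 mm/month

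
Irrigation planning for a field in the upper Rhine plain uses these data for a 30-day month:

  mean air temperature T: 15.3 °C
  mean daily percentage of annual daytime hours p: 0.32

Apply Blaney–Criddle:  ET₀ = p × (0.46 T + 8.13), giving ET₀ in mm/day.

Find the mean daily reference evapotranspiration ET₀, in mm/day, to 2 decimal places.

4.85 mm/day

ET₀ = 0.32 × (0.46 × 15.3 + 8.13) = 0.32 × 15.168 = 4.8538 mm/d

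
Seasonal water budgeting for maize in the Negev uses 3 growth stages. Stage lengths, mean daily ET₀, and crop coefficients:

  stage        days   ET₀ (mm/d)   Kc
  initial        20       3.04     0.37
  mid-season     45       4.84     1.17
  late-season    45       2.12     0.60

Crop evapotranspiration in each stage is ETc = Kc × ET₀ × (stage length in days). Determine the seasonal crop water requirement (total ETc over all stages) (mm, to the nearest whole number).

335 mm

initial: 0.37 × 3.04 × 20 = 22.50 mm
mid-season: 1.17 × 4.84 × 45 = 254.83 mm
late-season: 0.60 × 2.12 × 45 = 57.24 mm
Seasonal total = 334.57 mm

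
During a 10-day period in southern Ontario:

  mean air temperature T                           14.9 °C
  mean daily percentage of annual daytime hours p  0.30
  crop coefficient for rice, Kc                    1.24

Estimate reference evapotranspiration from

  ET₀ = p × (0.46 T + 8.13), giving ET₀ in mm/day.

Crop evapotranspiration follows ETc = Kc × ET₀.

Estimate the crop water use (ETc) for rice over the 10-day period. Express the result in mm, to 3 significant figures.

55.7 mm

ET₀ = 0.30 × (0.46 × 14.9 + 8.13) = 0.30 × 14.984 = 4.4952 mm/d
ETc = Kc × ET₀ = 1.24 × 4.4952 = 5.5740 mm/d
Over 10 days: 5.5740 × 10 = 55.740 mm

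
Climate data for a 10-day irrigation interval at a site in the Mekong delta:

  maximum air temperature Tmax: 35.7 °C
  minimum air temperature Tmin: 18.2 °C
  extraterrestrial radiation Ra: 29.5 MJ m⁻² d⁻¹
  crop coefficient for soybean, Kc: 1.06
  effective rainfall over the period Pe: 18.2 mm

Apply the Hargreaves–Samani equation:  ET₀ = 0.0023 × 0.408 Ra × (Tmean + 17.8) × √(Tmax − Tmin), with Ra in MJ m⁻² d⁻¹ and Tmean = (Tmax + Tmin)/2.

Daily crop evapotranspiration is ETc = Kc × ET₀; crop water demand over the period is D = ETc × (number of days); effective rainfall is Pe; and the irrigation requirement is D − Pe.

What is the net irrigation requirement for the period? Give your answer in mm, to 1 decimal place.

Tmean = (35.7 + 18.2)/2 = 26.95 °C
0.408 Ra = 0.408 × 29.5 = 12.0360 mm/d equivalent
ET₀ = 0.0023 × 12.0360 × (26.95 + 17.8) × √17.5 = 0.0023 × 12.0360 × 44.75 × 4.1833 = 5.1823 mm/d
ETc = Kc × ET₀ = 1.06 × 5.1823 = 5.4932 mm/d
Crop demand D = ETc × 10 d = 5.4932 × 10 = 54.932 mm
D − Pe = 54.932 − 18.2 = 36.732 mm

36.7 mm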